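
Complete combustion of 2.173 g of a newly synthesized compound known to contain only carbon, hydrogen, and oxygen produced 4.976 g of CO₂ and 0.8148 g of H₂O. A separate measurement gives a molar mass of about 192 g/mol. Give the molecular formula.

mol C = 4.976 g CO₂ ÷ 44.009 g/mol = 0.11307 mol
mol H = 2 × 0.8148 g H₂O ÷ 18.015 g/mol = 0.090458 mol
mass O = 2.173 − (1.3581 + 0.091182) = 0.72376 g → mol O = 0.72376 ÷ 15.999 = 0.045238 mol
Divide by the smallest (0.045238 mol): C 2.499, H 2.000, O 1.000
Multiplying each by 2 gives whole numbers: C 5.00, H 4.00, O 2.00
Empirical formula: C5H4O2
Empirical-formula mass = 96.08 g/mol; 192 ÷ 96.08 ≈ 2, so the molecular formula is C10H8O4.

C10H8O4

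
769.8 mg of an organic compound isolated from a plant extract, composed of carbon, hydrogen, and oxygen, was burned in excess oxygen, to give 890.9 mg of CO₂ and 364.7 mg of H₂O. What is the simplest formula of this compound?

mol C = 0.8909 g CO₂ ÷ 44.009 g/mol = 0.020244 mol
mol H = 2 × 0.3647 g H₂O ÷ 18.015 g/mol = 0.040488 mol
mass O = 0.7698 − (0.24315 + 0.040812) = 0.48584 g → mol O = 0.48584 ÷ 15.999 = 0.030367 mol
Divide by the smallest (0.020244 mol): C 1.000, H 2.000, O 1.500
Multiplying each by 2 gives whole numbers: C 2.00, H 4.00, O 3.00

C2H4O3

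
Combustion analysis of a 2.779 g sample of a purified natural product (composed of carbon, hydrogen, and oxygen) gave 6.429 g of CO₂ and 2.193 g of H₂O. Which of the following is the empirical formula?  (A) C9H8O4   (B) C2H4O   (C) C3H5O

(C) C3H5O

mol C = 6.429 g CO₂ ÷ 44.009 g/mol = 0.14608 mol
mol H = 2 × 2.193 g H₂O ÷ 18.015 g/mol = 0.24346 mol
mass O = 2.779 − (1.7546 + 0.24541) = 0.77898 g → mol O = 0.77898 ÷ 15.999 = 0.048689 mol
Divide by the smallest (0.048689 mol): C 3.000, H 5.000, O 1.000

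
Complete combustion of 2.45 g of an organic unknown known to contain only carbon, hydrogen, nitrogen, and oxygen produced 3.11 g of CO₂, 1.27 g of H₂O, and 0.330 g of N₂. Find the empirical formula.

mol C = 3.11 g CO₂ ÷ 44.009 g/mol = 0.07067 mol
mol H = 2 × 1.27 g H₂O ÷ 18.015 g/mol = 0.1410 mol
mol N = 2 × 0.330 g N₂ ÷ 28.014 g/mol = 0.02356 mol
mass O = 2.45 − (0.8488 + 0.1421 + 0.3300) = 1.129 g → mol O = 1.129 ÷ 15.999 = 0.07057 mol
Divide by the smallest (0.02356 mol): C 3.000, H 5.985, N 1.000, O 2.995

C3H6NO3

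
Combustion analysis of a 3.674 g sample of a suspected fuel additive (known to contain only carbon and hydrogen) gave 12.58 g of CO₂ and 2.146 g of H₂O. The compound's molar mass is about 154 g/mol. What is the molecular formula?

mol C = 12.58 g CO₂ ÷ 44.009 g/mol = 0.28585 mol
mol H = 2 × 2.146 g H₂O ÷ 18.015 g/mol = 0.23825 mol
Divide by the smallest (0.23825 mol): C 1.200, H 1.000
Multiplying each by 5 gives whole numbers: C 6.00, H 5.00
Empirical formula: C6H5
Empirical-formula mass = 77.11 g/mol; 154 ÷ 77.11 ≈ 2, so the molecular formula is C12H10.

C12H10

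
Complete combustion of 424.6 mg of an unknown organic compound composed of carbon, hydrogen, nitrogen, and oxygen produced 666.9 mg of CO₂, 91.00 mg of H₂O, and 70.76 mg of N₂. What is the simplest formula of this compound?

C3H2NO2

mol C = 0.6669 g CO₂ ÷ 44.009 g/mol = 0.015154 mol
mol H = 2 × 0.09100 g H₂O ÷ 18.015 g/mol = 0.010103 mol
mol N = 2 × 0.07076 g N₂ ÷ 28.014 g/mol = 0.0050518 mol
mass O = 0.4246 − (0.18201 + 0.010184 + 0.070760) = 0.16165 g → mol O = 0.16165 ÷ 15.999 = 0.010103 mol
Divide by the smallest (0.0050518 mol): C 3.000, H 2.000, N 1.000, O 2.000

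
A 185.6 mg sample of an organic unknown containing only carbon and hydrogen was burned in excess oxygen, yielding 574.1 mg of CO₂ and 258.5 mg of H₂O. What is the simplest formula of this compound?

C5H11

mol C = 0.5741 g CO₂ ÷ 44.009 g/mol = 0.013045 mol
mol H = 2 × 0.2585 g H₂O ÷ 18.015 g/mol = 0.028698 mol
Divide by the smallest (0.013045 mol): C 1.000, H 2.200
Multiplying each by 5 gives whole numbers: C 5.00, H 11.00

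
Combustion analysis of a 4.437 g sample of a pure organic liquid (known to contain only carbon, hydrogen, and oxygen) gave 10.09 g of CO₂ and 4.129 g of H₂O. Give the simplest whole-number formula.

mol C = 10.09 g CO₂ ÷ 44.009 g/mol = 0.22927 mol
mol H = 2 × 4.129 g H₂O ÷ 18.015 g/mol = 0.45840 mol
mass O = 4.437 − (2.7538 + 0.46206) = 1.2212 g → mol O = 1.2212 ÷ 15.999 = 0.076327 mol
Divide by the smallest (0.076327 mol): C 3.004, H 6.006, O 1.000

C3H6O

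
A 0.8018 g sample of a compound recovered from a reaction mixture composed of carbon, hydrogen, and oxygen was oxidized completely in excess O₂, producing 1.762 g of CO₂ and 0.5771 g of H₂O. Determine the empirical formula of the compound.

C5H8O2

mol C = 1.762 g CO₂ ÷ 44.009 g/mol = 0.040037 mol
mol H = 2 × 0.5771 g H₂O ÷ 18.015 g/mol = 0.064069 mol
mass O = 0.8018 − (0.48089 + 0.064581) = 0.25633 g → mol O = 0.25633 ÷ 15.999 = 0.016022 mol
Divide by the smallest (0.016022 mol): C 2.499, H 3.999, O 1.000
Multiplying each by 2 gives whole numbers: C 5.00, H 8.00, O 2.00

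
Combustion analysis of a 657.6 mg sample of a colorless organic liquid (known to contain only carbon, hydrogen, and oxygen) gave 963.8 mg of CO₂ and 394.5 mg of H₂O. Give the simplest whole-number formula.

mol C = 0.9638 g CO₂ ÷ 44.009 g/mol = 0.021900 mol
mol H = 2 × 0.3945 g H₂O ÷ 18.015 g/mol = 0.043797 mol
mass O = 0.6576 − (0.26304 + 0.044147) = 0.35041 g → mol O = 0.35041 ÷ 15.999 = 0.021902 mol
Divide by the smallest (0.021900 mol): C 1.000, H 2.000, O 1.000

CH2O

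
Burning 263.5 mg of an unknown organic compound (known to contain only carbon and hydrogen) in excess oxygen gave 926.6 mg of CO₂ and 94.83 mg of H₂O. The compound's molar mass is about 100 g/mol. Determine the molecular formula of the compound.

C8H4

mol C = 0.9266 g CO₂ ÷ 44.009 g/mol = 0.021055 mol
mol H = 2 × 0.09483 g H₂O ÷ 18.015 g/mol = 0.010528 mol
Divide by the smallest (0.010528 mol): C 2.000, H 1.000
Empirical formula: C2H
Empirical-formula mass = 25.03 g/mol; 100 ÷ 25.03 ≈ 4, so the molecular formula is C8H4.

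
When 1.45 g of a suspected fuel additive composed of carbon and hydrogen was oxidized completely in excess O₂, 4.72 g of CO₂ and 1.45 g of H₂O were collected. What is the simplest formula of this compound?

mol C = 4.72 g CO₂ ÷ 44.009 g/mol = 0.1073 mol
mol H = 2 × 1.45 g H₂O ÷ 18.015 g/mol = 0.1610 mol
Divide by the smallest (0.1073 mol): C 1.000, H 1.501
Multiplying each by 2 gives whole numbers: C 2.00, H 3.00

C2H3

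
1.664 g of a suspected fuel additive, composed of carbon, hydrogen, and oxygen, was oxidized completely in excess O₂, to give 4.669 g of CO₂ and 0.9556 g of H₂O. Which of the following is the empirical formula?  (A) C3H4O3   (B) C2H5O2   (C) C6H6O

(C) C6H6O

mol C = 4.669 g CO₂ ÷ 44.009 g/mol = 0.10609 mol
mol H = 2 × 0.9556 g H₂O ÷ 18.015 g/mol = 0.10609 mol
mass O = 1.664 − (1.2743 + 0.10694) = 0.28279 g → mol O = 0.28279 ÷ 15.999 = 0.017676 mol
Divide by the smallest (0.017676 mol): C 6.002, H 6.002, O 1.000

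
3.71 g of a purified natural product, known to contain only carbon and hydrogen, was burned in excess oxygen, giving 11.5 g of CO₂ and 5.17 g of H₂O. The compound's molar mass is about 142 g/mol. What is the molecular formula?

mol C = 11.5 g CO₂ ÷ 44.009 g/mol = 0.2613 mol
mol H = 2 × 5.17 g H₂O ÷ 18.015 g/mol = 0.5740 mol
Divide by the smallest (0.2613 mol): C 1.000, H 2.196
Multiplying each by 5 gives whole numbers: C 5.00, H 10.98
Empirical formula: C5H11
Empirical-formula mass = 71.14 g/mol; 142 ÷ 71.14 ≈ 2, so the molecular formula is C10H22.

C10H22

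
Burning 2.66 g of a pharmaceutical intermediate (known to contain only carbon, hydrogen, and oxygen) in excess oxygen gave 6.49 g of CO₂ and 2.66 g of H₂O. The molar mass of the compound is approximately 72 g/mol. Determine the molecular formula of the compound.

mol C = 6.49 g CO₂ ÷ 44.009 g/mol = 0.1475 mol
mol H = 2 × 2.66 g H₂O ÷ 18.015 g/mol = 0.2953 mol
mass O = 2.66 − (1.771 + 0.2977) = 0.5911 g → mol O = 0.5911 ÷ 15.999 = 0.03694 mol
Divide by the smallest (0.03694 mol): C 3.992, H 7.993, O 1.000
Empirical formula: C4H8O
Empirical-formula mass = 72.11 g/mol; 72 ÷ 72.11 ≈ 1, so the molecular formula is C4H8O.

C4H8O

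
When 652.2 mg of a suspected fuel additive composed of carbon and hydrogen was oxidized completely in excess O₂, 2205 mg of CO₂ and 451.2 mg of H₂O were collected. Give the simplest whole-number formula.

mol C = 2.205 g CO₂ ÷ 44.009 g/mol = 0.050103 mol
mol H = 2 × 0.4512 g H₂O ÷ 18.015 g/mol = 0.050092 mol
Divide by the smallest (0.050092 mol): C 1.000, H 1.000

CH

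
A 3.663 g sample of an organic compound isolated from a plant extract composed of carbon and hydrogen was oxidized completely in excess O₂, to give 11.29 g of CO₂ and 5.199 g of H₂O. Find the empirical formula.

mol C = 11.29 g CO₂ ÷ 44.009 g/mol = 0.25654 mol
mol H = 2 × 5.199 g H₂O ÷ 18.015 g/mol = 0.57719 mol
Divide by the smallest (0.25654 mol): C 1.000, H 2.250
Multiplying each by 4 gives whole numbers: C 4.00, H 9.00

C4H9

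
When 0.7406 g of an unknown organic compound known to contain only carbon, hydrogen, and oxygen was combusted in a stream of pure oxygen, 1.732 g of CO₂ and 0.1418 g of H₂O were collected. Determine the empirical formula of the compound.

C5H2O2

mol C = 1.732 g CO₂ ÷ 44.009 g/mol = 0.039356 mol
mol H = 2 × 0.1418 g H₂O ÷ 18.015 g/mol = 0.015742 mol
mass O = 0.7406 − (0.47270 + 0.015868) = 0.25203 g → mol O = 0.25203 ÷ 15.999 = 0.015753 mol
Divide by the smallest (0.015742 mol): C 2.500, H 1.000, O 1.001
Multiplying each by 2 gives whole numbers: C 5.00, H 2.00, O 2.00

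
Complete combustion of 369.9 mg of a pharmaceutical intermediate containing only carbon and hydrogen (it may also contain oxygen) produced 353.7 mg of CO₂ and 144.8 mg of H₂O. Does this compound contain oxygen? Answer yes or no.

yes

mol C = 0.3537 g CO₂ ÷ 44.009 g/mol = 0.0080370 mol
mol H = 2 × 0.1448 g H₂O ÷ 18.015 g/mol = 0.016075 mol
C and H account for only 0.11274 g of the 0.3699 g sample; the remaining 0.25716 g must be oxygen.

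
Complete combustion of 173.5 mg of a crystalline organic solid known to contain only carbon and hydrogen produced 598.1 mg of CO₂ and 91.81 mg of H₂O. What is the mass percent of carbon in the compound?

94.08%

mol C = 0.5981 g CO₂ ÷ 44.009 g/mol = 0.013590 mol
mol H = 2 × 0.09181 g H₂O ÷ 18.015 g/mol = 0.010193 mol
mass % C = 0.16323 g ÷ 0.1735 g × 100%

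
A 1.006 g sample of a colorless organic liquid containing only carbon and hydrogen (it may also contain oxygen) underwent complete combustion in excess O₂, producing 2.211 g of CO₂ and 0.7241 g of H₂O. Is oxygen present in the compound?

yes

mol C = 2.211 g CO₂ ÷ 44.009 g/mol = 0.050240 mol
mol H = 2 × 0.7241 g H₂O ÷ 18.015 g/mol = 0.080389 mol
C and H account for only 0.68446 g of the 1.006 g sample; the remaining 0.32154 g must be oxygen.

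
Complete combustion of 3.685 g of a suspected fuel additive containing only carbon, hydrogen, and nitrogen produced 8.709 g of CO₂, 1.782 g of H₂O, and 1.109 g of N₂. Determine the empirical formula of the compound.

C5H5N2

mol C = 8.709 g CO₂ ÷ 44.009 g/mol = 0.19789 mol
mol H = 2 × 1.782 g H₂O ÷ 18.015 g/mol = 0.19784 mol
mol N = 2 × 1.109 g N₂ ÷ 28.014 g/mol = 0.079175 mol
Divide by the smallest (0.079175 mol): C 2.499, H 2.499, N 1.000
Multiplying each by 2 gives whole numbers: C 5.00, H 5.00, N 2.00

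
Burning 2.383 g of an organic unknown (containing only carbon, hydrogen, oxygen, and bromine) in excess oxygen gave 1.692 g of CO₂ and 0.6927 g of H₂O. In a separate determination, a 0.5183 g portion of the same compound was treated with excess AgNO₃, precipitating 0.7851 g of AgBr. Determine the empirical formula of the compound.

C2H4BrO

mol C = 1.692 g CO₂ ÷ 44.009 g/mol = 0.038447 mol
mol H = 2 × 0.6927 g H₂O ÷ 18.015 g/mol = 0.076903 mol
From the AgBr data: mol Br per gram of compound = (0.7851 ÷ 187.772) ÷ 0.5183 = 0.0080670 mol/g, so in the 2.383 g combustion sample mol Br = 0.019224 mol
mass O = 2.383 − (0.46178 + 0.077518 + 1.5361) = 0.30765 g → mol O = 0.30765 ÷ 15.999 = 0.019229 mol
Divide by the smallest (0.019224 mol): C 2.000, H 4.000, Br 1.000, O 1.000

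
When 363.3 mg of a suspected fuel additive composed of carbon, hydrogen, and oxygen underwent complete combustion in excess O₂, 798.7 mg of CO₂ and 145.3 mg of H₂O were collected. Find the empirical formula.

C9H8O4

mol C = 0.7987 g CO₂ ÷ 44.009 g/mol = 0.018149 mol
mol H = 2 × 0.1453 g H₂O ÷ 18.015 g/mol = 0.016131 mol
mass O = 0.3633 − (0.21798 + 0.016260) = 0.12906 g → mol O = 0.12906 ÷ 15.999 = 0.0080666 mol
Divide by the smallest (0.0080666 mol): C 2.250, H 2.000, O 1.000
Multiplying each by 4 gives whole numbers: C 9.00, H 8.00, O 4.00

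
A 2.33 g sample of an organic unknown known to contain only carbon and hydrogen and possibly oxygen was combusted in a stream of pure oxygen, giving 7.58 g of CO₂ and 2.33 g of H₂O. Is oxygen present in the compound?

no

mol C = 7.58 g CO₂ ÷ 44.009 g/mol = 0.1722 mol
mol H = 2 × 2.33 g H₂O ÷ 18.015 g/mol = 0.2587 mol
C and H together account for 2.329 g — essentially the entire 2.33 g sample — so the compound contains no oxygen.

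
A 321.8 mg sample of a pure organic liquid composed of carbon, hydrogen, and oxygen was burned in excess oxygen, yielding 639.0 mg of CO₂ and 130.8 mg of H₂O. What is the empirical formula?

mol C = 0.6390 g CO₂ ÷ 44.009 g/mol = 0.014520 mol
mol H = 2 × 0.1308 g H₂O ÷ 18.015 g/mol = 0.014521 mol
mass O = 0.3218 − (0.17440 + 0.014637) = 0.13277 g → mol O = 0.13277 ÷ 15.999 = 0.0082984 mol
Divide by the smallest (0.0082984 mol): C 1.750, H 1.750, O 1.000
Multiplying each by 4 gives whole numbers: C 7.00, H 7.00, O 4.00

C7H7O4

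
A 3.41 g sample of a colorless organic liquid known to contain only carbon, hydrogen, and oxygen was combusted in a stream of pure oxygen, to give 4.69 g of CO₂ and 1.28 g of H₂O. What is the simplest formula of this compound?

mol C = 4.69 g CO₂ ÷ 44.009 g/mol = 0.1066 mol
mol H = 2 × 1.28 g H₂O ÷ 18.015 g/mol = 0.1421 mol
mass O = 3.41 − (1.280 + 0.1432) = 1.987 g → mol O = 1.987 ÷ 15.999 = 0.1242 mol
Divide by the smallest (0.1066 mol): C 1.000, H 1.333, O 1.165
Multiplying each by 6 gives whole numbers: C 6.00, H 8.00, O 6.99

C6H8O7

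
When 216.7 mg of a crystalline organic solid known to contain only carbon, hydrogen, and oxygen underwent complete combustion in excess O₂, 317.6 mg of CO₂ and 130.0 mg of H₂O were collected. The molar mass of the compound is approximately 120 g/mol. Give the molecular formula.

mol C = 0.3176 g CO₂ ÷ 44.009 g/mol = 0.0072167 mol
mol H = 2 × 0.1300 g H₂O ÷ 18.015 g/mol = 0.014432 mol
mass O = 0.2167 − (0.086680 + 0.014548) = 0.11547 g → mol O = 0.11547 ÷ 15.999 = 0.0072175 mol
Divide by the smallest (0.0072167 mol): C 1.000, H 2.000, O 1.000
Empirical formula: CH2O
Empirical-formula mass = 30.03 g/mol; 120 ÷ 30.03 ≈ 4, so the molecular formula is C4H8O4.

C4H8O4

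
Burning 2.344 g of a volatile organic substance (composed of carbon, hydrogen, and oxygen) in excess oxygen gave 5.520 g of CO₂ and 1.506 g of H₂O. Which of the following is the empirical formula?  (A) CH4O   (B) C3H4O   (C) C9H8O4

mol C = 5.520 g CO₂ ÷ 44.009 g/mol = 0.12543 mol
mol H = 2 × 1.506 g H₂O ÷ 18.015 g/mol = 0.16719 mol
mass O = 2.344 − (1.5065 + 0.16853) = 0.66894 g → mol O = 0.66894 ÷ 15.999 = 0.041811 mol
Divide by the smallest (0.041811 mol): C 3.000, H 3.999, O 1.000

(B) C3H4O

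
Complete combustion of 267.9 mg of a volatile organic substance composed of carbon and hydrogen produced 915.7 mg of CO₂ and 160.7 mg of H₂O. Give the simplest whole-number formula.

C7H6

mol C = 0.9157 g CO₂ ÷ 44.009 g/mol = 0.020807 mol
mol H = 2 × 0.1607 g H₂O ÷ 18.015 g/mol = 0.017841 mol
Divide by the smallest (0.017841 mol): C 1.166, H 1.000
Multiplying each by 6 gives whole numbers: C 7.00, H 6.00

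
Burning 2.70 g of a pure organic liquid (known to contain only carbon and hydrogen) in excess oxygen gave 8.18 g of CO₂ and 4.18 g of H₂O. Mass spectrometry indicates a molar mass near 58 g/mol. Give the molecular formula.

C4H10

mol C = 8.18 g CO₂ ÷ 44.009 g/mol = 0.1859 mol
mol H = 2 × 4.18 g H₂O ÷ 18.015 g/mol = 0.4641 mol
Divide by the smallest (0.1859 mol): C 1.000, H 2.497
Multiplying each by 2 gives whole numbers: C 2.00, H 4.99
Empirical formula: C2H5
Empirical-formula mass = 29.06 g/mol; 58 ÷ 29.06 ≈ 2, so the molecular formula is C4H10.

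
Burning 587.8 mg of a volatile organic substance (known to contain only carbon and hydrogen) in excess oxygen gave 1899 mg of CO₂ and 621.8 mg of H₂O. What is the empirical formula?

C5H8

mol C = 1.899 g CO₂ ÷ 44.009 g/mol = 0.043150 mol
mol H = 2 × 0.6218 g H₂O ÷ 18.015 g/mol = 0.069031 mol
Divide by the smallest (0.043150 mol): C 1.000, H 1.600
Multiplying each by 5 gives whole numbers: C 5.00, H 8.00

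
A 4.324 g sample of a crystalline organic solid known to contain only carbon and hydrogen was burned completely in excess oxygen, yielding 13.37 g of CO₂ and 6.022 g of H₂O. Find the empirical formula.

mol C = 13.37 g CO₂ ÷ 44.009 g/mol = 0.30380 mol
mol H = 2 × 6.022 g H₂O ÷ 18.015 g/mol = 0.66855 mol
Divide by the smallest (0.30380 mol): C 1.000, H 2.201
Multiplying each by 5 gives whole numbers: C 5.00, H 11.00

C5H11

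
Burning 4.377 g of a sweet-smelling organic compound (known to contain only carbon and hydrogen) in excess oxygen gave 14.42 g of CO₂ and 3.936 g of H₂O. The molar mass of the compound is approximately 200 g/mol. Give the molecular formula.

mol C = 14.42 g CO₂ ÷ 44.009 g/mol = 0.32766 mol
mol H = 2 × 3.936 g H₂O ÷ 18.015 g/mol = 0.43697 mol
Divide by the smallest (0.32766 mol): C 1.000, H 1.334
Multiplying each by 3 gives whole numbers: C 3.00, H 4.00
Empirical formula: C3H4
Empirical-formula mass = 40.06 g/mol; 200 ÷ 40.06 ≈ 5, so the molecular formula is C15H20.

C15H20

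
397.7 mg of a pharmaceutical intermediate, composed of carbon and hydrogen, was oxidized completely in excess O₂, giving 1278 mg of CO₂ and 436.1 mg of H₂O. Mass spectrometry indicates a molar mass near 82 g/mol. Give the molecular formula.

C6H10

mol C = 1.278 g CO₂ ÷ 44.009 g/mol = 0.029040 mol
mol H = 2 × 0.4361 g H₂O ÷ 18.015 g/mol = 0.048415 mol
Divide by the smallest (0.029040 mol): C 1.000, H 1.667
Multiplying each by 3 gives whole numbers: C 3.00, H 5.00
Empirical formula: C3H5
Empirical-formula mass = 41.07 g/mol; 82 ÷ 41.07 ≈ 2, so the molecular formula is C6H10.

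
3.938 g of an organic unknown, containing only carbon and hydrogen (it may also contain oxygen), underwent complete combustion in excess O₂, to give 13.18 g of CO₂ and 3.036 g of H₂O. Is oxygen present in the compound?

mol C = 13.18 g CO₂ ÷ 44.009 g/mol = 0.29948 mol
mol H = 2 × 3.036 g H₂O ÷ 18.015 g/mol = 0.33705 mol
C and H together account for 3.9369 g — essentially the entire 3.938 g sample — so the compound contains no oxygen.

no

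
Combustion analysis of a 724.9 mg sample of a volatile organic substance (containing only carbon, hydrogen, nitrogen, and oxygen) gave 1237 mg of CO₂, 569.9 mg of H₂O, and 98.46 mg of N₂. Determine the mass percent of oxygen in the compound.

mol C = 1.237 g CO₂ ÷ 44.009 g/mol = 0.028108 mol
mol H = 2 × 0.5699 g H₂O ÷ 18.015 g/mol = 0.063269 mol
mol N = 2 × 0.09846 g N₂ ÷ 28.014 g/mol = 0.0070293 mol
mass O = 0.7249 − (0.33760 + 0.063776 + 0.098460) = 0.22506 g → mol O = 0.22506 ÷ 15.999 = 0.014067 mol
mass % O = 0.22506 g ÷ 0.7249 g × 100%

31.05%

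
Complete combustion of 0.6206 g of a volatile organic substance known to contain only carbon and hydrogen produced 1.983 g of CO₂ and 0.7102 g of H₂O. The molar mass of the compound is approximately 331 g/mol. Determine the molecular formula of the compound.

mol C = 1.983 g CO₂ ÷ 44.009 g/mol = 0.045059 mol
mol H = 2 × 0.7102 g H₂O ÷ 18.015 g/mol = 0.078845 mol
Divide by the smallest (0.045059 mol): C 1.000, H 1.750
Multiplying each by 4 gives whole numbers: C 4.00, H 7.00
Empirical formula: C4H7
Empirical-formula mass = 55.10 g/mol; 331 ÷ 55.10 ≈ 6, so the molecular formula is C24H42.

C24H42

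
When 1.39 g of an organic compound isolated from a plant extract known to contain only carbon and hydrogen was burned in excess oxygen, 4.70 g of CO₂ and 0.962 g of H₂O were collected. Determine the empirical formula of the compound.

CH

mol C = 4.70 g CO₂ ÷ 44.009 g/mol = 0.1068 mol
mol H = 2 × 0.962 g H₂O ÷ 18.015 g/mol = 0.1068 mol
Divide by the smallest (0.1068 mol): C 1.000, H 1.000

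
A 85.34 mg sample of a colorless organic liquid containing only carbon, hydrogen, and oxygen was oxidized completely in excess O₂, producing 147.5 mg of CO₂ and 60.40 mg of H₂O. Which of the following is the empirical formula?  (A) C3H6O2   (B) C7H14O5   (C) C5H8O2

(B) C7H14O5

mol C = 0.1475 g CO₂ ÷ 44.009 g/mol = 0.0033516 mol
mol H = 2 × 0.06040 g H₂O ÷ 18.015 g/mol = 0.0067055 mol
mass O = 0.08534 − (0.040256 + 0.0067592) = 0.038325 g → mol O = 0.038325 ÷ 15.999 = 0.0023955 mol
Divide by the smallest (0.0023955 mol): C 1.399, H 2.799, O 1.000
Multiplying each by 5 gives whole numbers: C 7.00, H 14.00, O 5.00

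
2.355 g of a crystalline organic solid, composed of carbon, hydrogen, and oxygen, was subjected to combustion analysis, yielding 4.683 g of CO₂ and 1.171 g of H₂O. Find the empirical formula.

C9H11O5

mol C = 4.683 g CO₂ ÷ 44.009 g/mol = 0.10641 mol
mol H = 2 × 1.171 g H₂O ÷ 18.015 g/mol = 0.13000 mol
mass O = 2.355 − (1.2781 + 0.13104) = 0.94587 g → mol O = 0.94587 ÷ 15.999 = 0.059120 mol
Divide by the smallest (0.059120 mol): C 1.800, H 2.199, O 1.000
Multiplying each by 5 gives whole numbers: C 9.00, H 10.99, O 5.00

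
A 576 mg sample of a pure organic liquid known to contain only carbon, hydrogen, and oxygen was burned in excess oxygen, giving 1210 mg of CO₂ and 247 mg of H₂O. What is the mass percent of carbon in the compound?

57.3%

mol C = 1.21 g CO₂ ÷ 44.009 g/mol = 0.02749 mol
mol H = 2 × 0.247 g H₂O ÷ 18.015 g/mol = 0.02742 mol
mass O = 0.576 − (0.3302 + 0.02764) = 0.2181 g → mol O = 0.2181 ÷ 15.999 = 0.01363 mol
mass % C = 0.3302 g ÷ 0.576 g × 100%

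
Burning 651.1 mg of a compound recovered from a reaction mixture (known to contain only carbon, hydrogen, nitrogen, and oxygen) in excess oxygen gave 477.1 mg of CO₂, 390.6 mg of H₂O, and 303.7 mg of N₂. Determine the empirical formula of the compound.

CH4N2O

mol C = 0.4771 g CO₂ ÷ 44.009 g/mol = 0.010841 mol
mol H = 2 × 0.3906 g H₂O ÷ 18.015 g/mol = 0.043364 mol
mol N = 2 × 0.3037 g N₂ ÷ 28.014 g/mol = 0.021682 mol
mass O = 0.6511 − (0.13021 + 0.043711 + 0.30370) = 0.17348 g → mol O = 0.17348 ÷ 15.999 = 0.010843 mol
Divide by the smallest (0.010841 mol): C 1.000, H 4.000, N 2.000, O 1.000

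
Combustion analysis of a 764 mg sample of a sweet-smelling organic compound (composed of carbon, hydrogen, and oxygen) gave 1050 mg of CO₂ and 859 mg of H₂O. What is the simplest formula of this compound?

mol C = 1.05 g CO₂ ÷ 44.009 g/mol = 0.02386 mol
mol H = 2 × 0.859 g H₂O ÷ 18.015 g/mol = 0.09536 mol
mass O = 0.764 − (0.2866 + 0.09613) = 0.3813 g → mol O = 0.3813 ÷ 15.999 = 0.02383 mol
Divide by the smallest (0.02383 mol): C 1.001, H 4.001, O 1.000

CH4O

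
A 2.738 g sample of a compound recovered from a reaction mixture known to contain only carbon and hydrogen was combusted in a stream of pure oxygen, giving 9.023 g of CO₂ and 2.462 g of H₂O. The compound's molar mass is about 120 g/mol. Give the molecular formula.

C9H12

mol C = 9.023 g CO₂ ÷ 44.009 g/mol = 0.20503 mol
mol H = 2 × 2.462 g H₂O ÷ 18.015 g/mol = 0.27333 mol
Divide by the smallest (0.20503 mol): C 1.000, H 1.333
Multiplying each by 3 gives whole numbers: C 3.00, H 4.00
Empirical formula: C3H4
Empirical-formula mass = 40.06 g/mol; 120 ÷ 40.06 ≈ 3, so the molecular formula is C9H12.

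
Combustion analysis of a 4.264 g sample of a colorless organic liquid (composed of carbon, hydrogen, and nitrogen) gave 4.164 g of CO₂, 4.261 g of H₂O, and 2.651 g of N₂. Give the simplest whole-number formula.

CH5N2

mol C = 4.164 g CO₂ ÷ 44.009 g/mol = 0.094617 mol
mol H = 2 × 4.261 g H₂O ÷ 18.015 g/mol = 0.47305 mol
mol N = 2 × 2.651 g N₂ ÷ 28.014 g/mol = 0.18926 mol
Divide by the smallest (0.094617 mol): C 1.000, H 5.000, N 2.000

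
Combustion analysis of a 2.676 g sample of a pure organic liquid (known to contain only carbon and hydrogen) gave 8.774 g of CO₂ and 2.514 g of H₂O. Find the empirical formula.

mol C = 8.774 g CO₂ ÷ 44.009 g/mol = 0.19937 mol
mol H = 2 × 2.514 g H₂O ÷ 18.015 g/mol = 0.27910 mol
Divide by the smallest (0.19937 mol): C 1.000, H 1.400
Multiplying each by 5 gives whole numbers: C 5.00, H 7.00

C5H7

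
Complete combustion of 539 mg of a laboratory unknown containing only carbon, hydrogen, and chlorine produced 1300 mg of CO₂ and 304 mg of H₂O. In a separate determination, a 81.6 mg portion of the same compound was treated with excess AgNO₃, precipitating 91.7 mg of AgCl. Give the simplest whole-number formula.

mol C = 1.30 g CO₂ ÷ 44.009 g/mol = 0.02954 mol
mol H = 2 × 0.304 g H₂O ÷ 18.015 g/mol = 0.03375 mol
From the AgCl data: mol Cl per gram of compound = (0.0917 ÷ 143.318) ÷ 0.0816 = 0.007841 mol/g, so in the 0.539 g combustion sample mol Cl = 0.004226 mol
Divide by the smallest (0.004226 mol): C 6.989, H 7.985, Cl 1.000

C7H8Cl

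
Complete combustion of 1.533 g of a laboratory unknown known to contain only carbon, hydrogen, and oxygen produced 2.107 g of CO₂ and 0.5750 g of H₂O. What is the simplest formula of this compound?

mol C = 2.107 g CO₂ ÷ 44.009 g/mol = 0.047877 mol
mol H = 2 × 0.5750 g H₂O ÷ 18.015 g/mol = 0.063836 mol
mass O = 1.533 − (0.57505 + 0.064346) = 0.89361 g → mol O = 0.89361 ÷ 15.999 = 0.055854 mol
Divide by the smallest (0.047877 mol): C 1.000, H 1.333, O 1.167
Multiplying each by 6 gives whole numbers: C 6.00, H 8.00, O 7.00

C6H8O7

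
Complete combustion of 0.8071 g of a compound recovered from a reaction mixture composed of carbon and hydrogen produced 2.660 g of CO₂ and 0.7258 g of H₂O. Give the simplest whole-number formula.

C3H4

mol C = 2.660 g CO₂ ÷ 44.009 g/mol = 0.060442 mol
mol H = 2 × 0.7258 g H₂O ÷ 18.015 g/mol = 0.080577 mol
Divide by the smallest (0.060442 mol): C 1.000, H 1.333
Multiplying each by 3 gives whole numbers: C 3.00, H 4.00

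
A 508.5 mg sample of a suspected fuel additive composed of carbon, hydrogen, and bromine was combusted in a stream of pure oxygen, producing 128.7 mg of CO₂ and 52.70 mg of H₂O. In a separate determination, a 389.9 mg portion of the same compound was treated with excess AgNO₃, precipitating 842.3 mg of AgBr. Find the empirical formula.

CH2Br2

mol C = 0.1287 g CO₂ ÷ 44.009 g/mol = 0.0029244 mol
mol H = 2 × 0.05270 g H₂O ÷ 18.015 g/mol = 0.0058507 mol
From the AgBr data: mol Br per gram of compound = (0.8423 ÷ 187.772) ÷ 0.3899 = 0.011505 mol/g, so in the 0.5085 g combustion sample mol Br = 0.0058502 mol
Divide by the smallest (0.0029244 mol): C 1.000, H 2.001, Br 2.000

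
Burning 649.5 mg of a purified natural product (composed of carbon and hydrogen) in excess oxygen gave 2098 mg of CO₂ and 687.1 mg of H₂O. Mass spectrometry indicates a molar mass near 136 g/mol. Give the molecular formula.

mol C = 2.098 g CO₂ ÷ 44.009 g/mol = 0.047672 mol
mol H = 2 × 0.6871 g H₂O ÷ 18.015 g/mol = 0.076281 mol
Divide by the smallest (0.047672 mol): C 1.000, H 1.600
Multiplying each by 5 gives whole numbers: C 5.00, H 8.00
Empirical formula: C5H8
Empirical-formula mass = 68.12 g/mol; 136 ÷ 68.12 ≈ 2, so the molecular formula is C10H16.

C10H16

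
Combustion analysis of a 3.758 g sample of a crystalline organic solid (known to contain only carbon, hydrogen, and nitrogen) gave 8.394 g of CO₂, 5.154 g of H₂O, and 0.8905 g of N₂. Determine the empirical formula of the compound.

C3H9N

mol C = 8.394 g CO₂ ÷ 44.009 g/mol = 0.19073 mol
mol H = 2 × 5.154 g H₂O ÷ 18.015 g/mol = 0.57219 mol
mol N = 2 × 0.8905 g N₂ ÷ 28.014 g/mol = 0.063575 mol
Divide by the smallest (0.063575 mol): C 3.000, H 9.000, N 1.000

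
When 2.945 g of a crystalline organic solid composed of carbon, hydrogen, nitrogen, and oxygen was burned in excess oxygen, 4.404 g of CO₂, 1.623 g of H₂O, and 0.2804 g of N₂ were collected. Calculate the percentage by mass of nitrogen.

9.52%

mol C = 4.404 g CO₂ ÷ 44.009 g/mol = 0.10007 mol
mol H = 2 × 1.623 g H₂O ÷ 18.015 g/mol = 0.18018 mol
mol N = 2 × 0.2804 g N₂ ÷ 28.014 g/mol = 0.020019 mol
mass O = 2.945 − (1.2019 + 0.18162 + 0.28040) = 1.2810 g → mol O = 1.2810 ÷ 15.999 = 0.080069 mol
mass % N = 0.28040 g ÷ 2.945 g × 100%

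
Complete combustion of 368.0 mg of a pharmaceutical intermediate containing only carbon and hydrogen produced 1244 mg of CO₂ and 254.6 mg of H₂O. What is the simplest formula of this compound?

CH

mol C = 1.244 g CO₂ ÷ 44.009 g/mol = 0.028267 mol
mol H = 2 × 0.2546 g H₂O ÷ 18.015 g/mol = 0.028265 mol
Divide by the smallest (0.028265 mol): C 1.000, H 1.000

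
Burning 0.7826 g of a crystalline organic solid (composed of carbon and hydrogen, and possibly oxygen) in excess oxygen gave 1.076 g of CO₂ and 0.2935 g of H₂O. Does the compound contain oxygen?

yes

mol C = 1.076 g CO₂ ÷ 44.009 g/mol = 0.024450 mol
mol H = 2 × 0.2935 g H₂O ÷ 18.015 g/mol = 0.032584 mol
C and H account for only 0.32651 g of the 0.7826 g sample; the remaining 0.45609 g must be oxygen.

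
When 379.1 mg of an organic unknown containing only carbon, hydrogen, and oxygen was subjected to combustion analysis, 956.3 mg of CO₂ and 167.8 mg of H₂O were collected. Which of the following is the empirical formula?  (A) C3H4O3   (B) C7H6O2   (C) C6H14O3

(B) C7H6O2

mol C = 0.9563 g CO₂ ÷ 44.009 g/mol = 0.021730 mol
mol H = 2 × 0.1678 g H₂O ÷ 18.015 g/mol = 0.018629 mol
mass O = 0.3791 − (0.26099 + 0.018778) = 0.099327 g → mol O = 0.099327 ÷ 15.999 = 0.0062083 mol
Divide by the smallest (0.0062083 mol): C 3.500, H 3.001, O 1.000
Multiplying each by 2 gives whole numbers: C 7.00, H 6.00, O 2.00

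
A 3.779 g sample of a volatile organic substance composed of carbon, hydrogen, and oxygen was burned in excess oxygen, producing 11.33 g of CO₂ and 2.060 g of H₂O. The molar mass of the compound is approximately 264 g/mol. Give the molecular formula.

mol C = 11.33 g CO₂ ÷ 44.009 g/mol = 0.25745 mol
mol H = 2 × 2.060 g H₂O ÷ 18.015 g/mol = 0.22870 mol
mass O = 3.779 − (3.0922 + 0.23053) = 0.45627 g → mol O = 0.45627 ÷ 15.999 = 0.028519 mol
Divide by the smallest (0.028519 mol): C 9.027, H 8.019, O 1.000
Empirical formula: C9H8O
Empirical-formula mass = 132.16 g/mol; 264 ÷ 132.16 ≈ 2, so the molecular formula is C18H16O2.

C18H16O2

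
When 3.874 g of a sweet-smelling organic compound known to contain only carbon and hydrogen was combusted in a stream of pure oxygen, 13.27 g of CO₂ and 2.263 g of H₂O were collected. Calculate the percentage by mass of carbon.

mol C = 13.27 g CO₂ ÷ 44.009 g/mol = 0.30153 mol
mol H = 2 × 2.263 g H₂O ÷ 18.015 g/mol = 0.25124 mol
mass % C = 3.6217 g ÷ 3.874 g × 100%

93.49%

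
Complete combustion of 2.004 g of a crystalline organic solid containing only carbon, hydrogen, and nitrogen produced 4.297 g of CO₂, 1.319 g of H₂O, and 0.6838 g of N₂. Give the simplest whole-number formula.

C2H3N

mol C = 4.297 g CO₂ ÷ 44.009 g/mol = 0.097639 mol
mol H = 2 × 1.319 g H₂O ÷ 18.015 g/mol = 0.14643 mol
mol N = 2 × 0.6838 g N₂ ÷ 28.014 g/mol = 0.048818 mol
Divide by the smallest (0.048818 mol): C 2.000, H 3.000, N 1.000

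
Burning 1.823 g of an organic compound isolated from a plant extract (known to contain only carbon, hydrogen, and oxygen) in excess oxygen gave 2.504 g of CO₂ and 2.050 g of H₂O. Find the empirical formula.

CH4O

mol C = 2.504 g CO₂ ÷ 44.009 g/mol = 0.056897 mol
mol H = 2 × 2.050 g H₂O ÷ 18.015 g/mol = 0.22759 mol
mass O = 1.823 − (0.68340 + 0.22941) = 0.91020 g → mol O = 0.91020 ÷ 15.999 = 0.056891 mol
Divide by the smallest (0.056891 mol): C 1.000, H 4.000, O 1.000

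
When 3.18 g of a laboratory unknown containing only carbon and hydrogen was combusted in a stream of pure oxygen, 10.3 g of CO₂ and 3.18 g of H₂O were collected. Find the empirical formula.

mol C = 10.3 g CO₂ ÷ 44.009 g/mol = 0.2340 mol
mol H = 2 × 3.18 g H₂O ÷ 18.015 g/mol = 0.3530 mol
Divide by the smallest (0.2340 mol): C 1.000, H 1.508
Multiplying each by 2 gives whole numbers: C 2.00, H 3.02

C2H3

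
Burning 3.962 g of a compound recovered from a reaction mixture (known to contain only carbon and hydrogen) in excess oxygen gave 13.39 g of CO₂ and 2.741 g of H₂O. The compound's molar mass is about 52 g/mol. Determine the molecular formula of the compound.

mol C = 13.39 g CO₂ ÷ 44.009 g/mol = 0.30426 mol
mol H = 2 × 2.741 g H₂O ÷ 18.015 g/mol = 0.30430 mol
Divide by the smallest (0.30426 mol): C 1.000, H 1.000
Empirical formula: CH
Empirical-formula mass = 13.02 g/mol; 52 ÷ 13.02 ≈ 4, so the molecular formula is C4H4.

C4H4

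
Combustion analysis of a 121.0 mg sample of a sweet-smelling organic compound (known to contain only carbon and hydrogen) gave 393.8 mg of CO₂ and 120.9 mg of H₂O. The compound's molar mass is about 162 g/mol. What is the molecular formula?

C12H18

mol C = 0.3938 g CO₂ ÷ 44.009 g/mol = 0.0089482 mol
mol H = 2 × 0.1209 g H₂O ÷ 18.015 g/mol = 0.013422 mol
Divide by the smallest (0.0089482 mol): C 1.000, H 1.500
Multiplying each by 2 gives whole numbers: C 2.00, H 3.00
Empirical formula: C2H3
Empirical-formula mass = 27.05 g/mol; 162 ÷ 27.05 ≈ 6, so the molecular formula is C12H18.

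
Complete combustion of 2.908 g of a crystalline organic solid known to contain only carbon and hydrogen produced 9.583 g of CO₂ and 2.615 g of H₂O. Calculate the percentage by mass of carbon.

89.94%

mol C = 9.583 g CO₂ ÷ 44.009 g/mol = 0.21775 mol
mol H = 2 × 2.615 g H₂O ÷ 18.015 g/mol = 0.29031 mol
mass % C = 2.6154 g ÷ 2.908 g × 100%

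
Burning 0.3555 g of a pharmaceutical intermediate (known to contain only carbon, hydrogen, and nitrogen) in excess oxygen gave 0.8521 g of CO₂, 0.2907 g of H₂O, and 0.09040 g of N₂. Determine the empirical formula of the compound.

mol C = 0.8521 g CO₂ ÷ 44.009 g/mol = 0.019362 mol
mol H = 2 × 0.2907 g H₂O ÷ 18.015 g/mol = 0.032273 mol
mol N = 2 × 0.09040 g N₂ ÷ 28.014 g/mol = 0.0064539 mol
Divide by the smallest (0.0064539 mol): C 3.000, H 5.001, N 1.000

C3H5N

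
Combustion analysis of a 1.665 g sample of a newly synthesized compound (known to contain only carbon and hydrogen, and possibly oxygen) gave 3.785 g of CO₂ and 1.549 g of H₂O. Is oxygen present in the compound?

yes

mol C = 3.785 g CO₂ ÷ 44.009 g/mol = 0.086005 mol
mol H = 2 × 1.549 g H₂O ÷ 18.015 g/mol = 0.17197 mol
C and H account for only 1.2064 g of the 1.665 g sample; the remaining 0.45865 g must be oxygen.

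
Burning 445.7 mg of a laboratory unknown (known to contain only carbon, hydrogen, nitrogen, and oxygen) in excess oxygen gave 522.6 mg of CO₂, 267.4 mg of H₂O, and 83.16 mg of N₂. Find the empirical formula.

mol C = 0.5226 g CO₂ ÷ 44.009 g/mol = 0.011875 mol
mol H = 2 × 0.2674 g H₂O ÷ 18.015 g/mol = 0.029686 mol
mol N = 2 × 0.08316 g N₂ ÷ 28.014 g/mol = 0.0059370 mol
mass O = 0.4457 − (0.14263 + 0.029924 + 0.083160) = 0.18999 g → mol O = 0.18999 ÷ 15.999 = 0.011875 mol
Divide by the smallest (0.0059370 mol): C 2.000, H 5.000, N 1.000, O 2.000

C2H5NO2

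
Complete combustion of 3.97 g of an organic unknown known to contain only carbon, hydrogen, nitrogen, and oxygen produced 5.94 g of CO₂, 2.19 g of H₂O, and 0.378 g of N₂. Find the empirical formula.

C5H9NO4

mol C = 5.94 g CO₂ ÷ 44.009 g/mol = 0.1350 mol
mol H = 2 × 2.19 g H₂O ÷ 18.015 g/mol = 0.2431 mol
mol N = 2 × 0.378 g N₂ ÷ 28.014 g/mol = 0.02699 mol
mass O = 3.97 − (1.621 + 0.2451 + 0.3780) = 1.726 g → mol O = 1.726 ÷ 15.999 = 0.1079 mol
Divide by the smallest (0.02699 mol): C 5.001, H 9.009, N 1.000, O 3.997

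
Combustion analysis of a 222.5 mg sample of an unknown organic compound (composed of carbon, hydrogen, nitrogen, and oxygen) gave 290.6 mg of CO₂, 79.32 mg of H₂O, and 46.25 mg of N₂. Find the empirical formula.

C6H8N3O5

mol C = 0.2906 g CO₂ ÷ 44.009 g/mol = 0.0066032 mol
mol H = 2 × 0.07932 g H₂O ÷ 18.015 g/mol = 0.0088060 mol
mol N = 2 × 0.04625 g N₂ ÷ 28.014 g/mol = 0.0033019 mol
mass O = 0.2225 − (0.079311 + 0.0088764 + 0.046250) = 0.088063 g → mol O = 0.088063 ÷ 15.999 = 0.0055043 mol
Divide by the smallest (0.0033019 mol): C 2.000, H 2.667, N 1.000, O 1.667
Multiplying each by 3 gives whole numbers: C 6.00, H 8.00, N 3.00, O 5.00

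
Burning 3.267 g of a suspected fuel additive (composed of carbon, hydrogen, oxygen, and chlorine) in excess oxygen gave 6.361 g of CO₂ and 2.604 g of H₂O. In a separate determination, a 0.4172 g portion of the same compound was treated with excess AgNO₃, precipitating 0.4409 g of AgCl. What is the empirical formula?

mol C = 6.361 g CO₂ ÷ 44.009 g/mol = 0.14454 mol
mol H = 2 × 2.604 g H₂O ÷ 18.015 g/mol = 0.28909 mol
From the AgCl data: mol Cl per gram of compound = (0.4409 ÷ 143.318) ÷ 0.4172 = 0.0073739 mol/g, so in the 3.267 g combustion sample mol Cl = 0.024090 mol
mass O = 3.267 − (1.7361 + 0.29141 + 0.85401) = 0.38554 g → mol O = 0.38554 ÷ 15.999 = 0.024098 mol
Divide by the smallest (0.024090 mol): C 6.000, H 12.000, Cl 1.000, O 1.000

C6H12ClO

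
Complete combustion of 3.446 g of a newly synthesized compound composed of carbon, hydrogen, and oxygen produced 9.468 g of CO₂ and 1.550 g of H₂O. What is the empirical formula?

C5H4O

mol C = 9.468 g CO₂ ÷ 44.009 g/mol = 0.21514 mol
mol H = 2 × 1.550 g H₂O ÷ 18.015 g/mol = 0.17208 mol
mass O = 3.446 − (2.5840 + 0.17346) = 0.68852 g → mol O = 0.68852 ÷ 15.999 = 0.043035 mol
Divide by the smallest (0.043035 mol): C 4.999, H 3.999, O 1.000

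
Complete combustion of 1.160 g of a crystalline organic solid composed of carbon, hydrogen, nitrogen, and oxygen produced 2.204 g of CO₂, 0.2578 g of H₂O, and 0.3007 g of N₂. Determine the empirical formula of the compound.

C7H4N3O2

mol C = 2.204 g CO₂ ÷ 44.009 g/mol = 0.050081 mol
mol H = 2 × 0.2578 g H₂O ÷ 18.015 g/mol = 0.028621 mol
mol N = 2 × 0.3007 g N₂ ÷ 28.014 g/mol = 0.021468 mol
mass O = 1.160 − (0.60152 + 0.028850 + 0.30070) = 0.22893 g → mol O = 0.22893 ÷ 15.999 = 0.014309 mol
Divide by the smallest (0.014309 mol): C 3.500, H 2.000, N 1.500, O 1.000
Multiplying each by 2 gives whole numbers: C 7.00, H 4.00, N 3.00, O 2.00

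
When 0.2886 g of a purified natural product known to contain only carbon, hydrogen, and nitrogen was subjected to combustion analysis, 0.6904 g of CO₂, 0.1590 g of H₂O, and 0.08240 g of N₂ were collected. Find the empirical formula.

mol C = 0.6904 g CO₂ ÷ 44.009 g/mol = 0.015688 mol
mol H = 2 × 0.1590 g H₂O ÷ 18.015 g/mol = 0.017652 mol
mol N = 2 × 0.08240 g N₂ ÷ 28.014 g/mol = 0.0058828 mol
Divide by the smallest (0.0058828 mol): C 2.667, H 3.001, N 1.000
Multiplying each by 3 gives whole numbers: C 8.00, H 9.00, N 3.00

C8H9N3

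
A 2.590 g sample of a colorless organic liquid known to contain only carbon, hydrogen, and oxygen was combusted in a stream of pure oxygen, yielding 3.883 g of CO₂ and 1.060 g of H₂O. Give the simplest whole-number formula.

C3H4O3

mol C = 3.883 g CO₂ ÷ 44.009 g/mol = 0.088232 mol
mol H = 2 × 1.060 g H₂O ÷ 18.015 g/mol = 0.11768 mol
mass O = 2.590 − (1.0598 + 0.11862) = 1.4116 g → mol O = 1.4116 ÷ 15.999 = 0.088232 mol
Divide by the smallest (0.088232 mol): C 1.000, H 1.334, O 1.000
Multiplying each by 3 gives whole numbers: C 3.00, H 4.00, O 3.00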